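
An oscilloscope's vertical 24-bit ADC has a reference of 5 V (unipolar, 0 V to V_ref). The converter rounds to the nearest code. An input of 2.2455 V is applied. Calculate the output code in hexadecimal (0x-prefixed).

code 0x72F838 (decimal 7534648)

Full-scale span = 5 V; LSB = 5/2^24 = 0.30 µV.
Input sits at 7534647.706 steps above V_low.
Round → code 7534648.
In hexadecimal (0x-prefixed): 0x72F838.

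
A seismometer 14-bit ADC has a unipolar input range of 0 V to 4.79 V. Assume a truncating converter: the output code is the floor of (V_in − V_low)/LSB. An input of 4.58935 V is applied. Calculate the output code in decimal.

code 15697

LSB = 4.79 V / 16384 = 292.36 µV.
(V_in − V_low)/LSB = (4.58935 − 0) / 0.000292358 = 15697.685.
Floor → code 15697.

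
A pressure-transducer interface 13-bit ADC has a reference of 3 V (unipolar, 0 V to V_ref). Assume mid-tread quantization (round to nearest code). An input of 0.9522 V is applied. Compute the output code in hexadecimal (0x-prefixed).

code 0xA28 (decimal 2600)

With 8192 levels over 3 V, one step is 366.21 µV.
(0.9522 − 0) / 0.000366211 = 2600.141 LSBs.
So the output code is 2600.
In hexadecimal (0x-prefixed): 0xA28.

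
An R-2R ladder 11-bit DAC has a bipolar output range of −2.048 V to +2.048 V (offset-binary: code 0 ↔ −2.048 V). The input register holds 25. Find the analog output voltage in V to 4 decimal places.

-1.9980 V

LSB = 4.096 V / 2^11 = 2.000 mV.
V_out = (−2.048) + 25 × 0.002 V = -1.998 V.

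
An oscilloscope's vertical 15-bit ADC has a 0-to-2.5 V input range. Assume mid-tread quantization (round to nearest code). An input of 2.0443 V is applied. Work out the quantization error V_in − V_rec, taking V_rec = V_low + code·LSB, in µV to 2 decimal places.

One LSB is 2.5 V / 32768 = 76.29 µV.
(2.0443 − 0)/7.62939e-05 = 26795.0490; round gives code 26795.
Code 26795 maps back to 0 + 26795×7.62939e-05 V = 2.0442963 V.
Error = 2.0443 − 2.0442963 = 3.73535e-06 V = 3.74 µV.

3.74 µV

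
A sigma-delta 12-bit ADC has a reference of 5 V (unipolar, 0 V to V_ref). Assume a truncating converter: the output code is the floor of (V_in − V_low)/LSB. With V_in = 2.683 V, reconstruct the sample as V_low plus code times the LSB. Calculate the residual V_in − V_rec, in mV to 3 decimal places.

Step size: 5 V ÷ 2^12 = 1.221 mV.
(V_in − V_low)/LSB = (2.683 − 0)/0.0012207 = 2197.9136 → code 2197 (floor).
Code 2197 maps back to 0 + 2197×0.0012207 V = 2.6818848 V.
Difference: 0.00111523 V → 1.115 mV.

1.115 mV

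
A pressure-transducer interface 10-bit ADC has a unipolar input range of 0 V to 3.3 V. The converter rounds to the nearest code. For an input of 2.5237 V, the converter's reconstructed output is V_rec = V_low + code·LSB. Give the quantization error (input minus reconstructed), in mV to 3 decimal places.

0.360 mV

One LSB is 3.3 V / 1024 = 3.223 mV.
Scaled input = 783.1118 LSBs, so code = 783.
Code 783 maps back to 0 + 783×0.00322266 V = 2.5233398 V.
V_in − V_rec = 0.000360156 V = 0.360 mV.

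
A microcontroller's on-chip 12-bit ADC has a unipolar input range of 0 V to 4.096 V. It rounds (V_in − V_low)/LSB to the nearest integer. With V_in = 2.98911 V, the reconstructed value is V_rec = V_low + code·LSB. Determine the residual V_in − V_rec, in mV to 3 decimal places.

LSB = 4.096/2^12 = 1.000 mV.
(V_in − V_low)/LSB = (2.98911 − 0)/0.001 = 2989.1100 → code 2989 (round).
Reconstructed: 2.989 V.
Difference: 0.00011 V → 0.110 mV.

0.110 mV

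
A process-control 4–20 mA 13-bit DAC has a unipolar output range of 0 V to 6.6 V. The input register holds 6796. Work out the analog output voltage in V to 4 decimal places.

5.4753 V

LSB = 6.6 V / 2^13 = 0.806 mV.
V_out = 0 + 6796 × 0.000805664 V = 5.47529 V.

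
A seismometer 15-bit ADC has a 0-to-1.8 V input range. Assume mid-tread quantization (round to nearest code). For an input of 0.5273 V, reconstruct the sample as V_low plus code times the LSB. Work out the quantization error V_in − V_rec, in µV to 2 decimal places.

One LSB is 1.8 V / 32768 = 54.93 µV.
Scaled input = 9599.2036 LSBs, so code = 9599.
Code 9599 maps back to 0 + 9599×5.49316e-05 V = 0.52728882 V.
Error = 0.5273 − 0.52728882 = 1.11816e-05 V = 11.18 µV.

11.18 µV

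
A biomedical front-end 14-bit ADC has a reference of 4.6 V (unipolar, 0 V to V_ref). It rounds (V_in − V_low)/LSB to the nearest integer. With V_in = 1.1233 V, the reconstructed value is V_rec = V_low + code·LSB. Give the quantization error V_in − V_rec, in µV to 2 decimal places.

LSB = 4.6/2^14 = 280.76 µV.
(1.1233 − 0)/0.000280762 = 4000.9016; round gives code 4001.
Reconstructed: 1.1233276 V.
Difference: -2.76367e-05 V → -27.64 µV.

-27.64 µV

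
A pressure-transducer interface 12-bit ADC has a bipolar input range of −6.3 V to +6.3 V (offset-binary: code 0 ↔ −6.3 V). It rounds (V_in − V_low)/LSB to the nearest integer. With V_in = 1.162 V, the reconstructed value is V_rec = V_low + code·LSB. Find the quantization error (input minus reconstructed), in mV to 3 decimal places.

One LSB is 12.6 V / 4096 = 3.076 mV.
(V_in − V_low)/LSB = (1.162 − (−6.3))/0.00307617 = 2425.7422 → code 2426 (round).
Code 2426 maps back to (−6.3) + 2426×0.00307617 V = 1.162793 V.
Difference: -0.000792969 V → -0.793 mV.

-0.793 mV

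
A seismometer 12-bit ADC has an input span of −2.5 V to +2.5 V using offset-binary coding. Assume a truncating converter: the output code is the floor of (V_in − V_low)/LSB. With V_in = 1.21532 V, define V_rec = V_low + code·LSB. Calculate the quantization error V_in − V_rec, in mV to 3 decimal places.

Step size: 5 V ÷ 2^12 = 1.221 mV.
(V_in − V_low)/LSB = (1.21532 − (−2.5))/0.0012207 = 3043.5901 → code 3043 (floor).
Code 3043 maps back to (−2.5) + 3043×0.0012207 V = 1.2145996 V.
V_in − V_rec = 0.000720391 V = 0.720 mV.

0.720 mV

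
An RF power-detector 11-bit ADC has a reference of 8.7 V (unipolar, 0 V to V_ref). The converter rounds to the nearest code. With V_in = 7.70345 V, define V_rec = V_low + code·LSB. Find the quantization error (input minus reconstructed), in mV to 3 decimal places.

1.741 mV

LSB = 8.7/2^11 = 4.248 mV.
(V_in − V_low)/LSB = (7.70345 − 0)/0.00424805 = 1813.4098 → code 1813 (round).
Code 1813 maps back to 0 + 1813×0.00424805 V = 7.701709 V.
V_in − V_rec = 0.00174102 V = 1.741 mV.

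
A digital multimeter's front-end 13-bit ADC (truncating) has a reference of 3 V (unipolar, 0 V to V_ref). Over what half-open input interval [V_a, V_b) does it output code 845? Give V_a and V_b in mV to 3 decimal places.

LSB = 3/2^13 = 366.21 µV.
V_a = V_low + 845·LSB = 0.309448 V; V_b = V_low + 846·LSB = 0.309814 V.

[309.448 mV, 309.814 mV)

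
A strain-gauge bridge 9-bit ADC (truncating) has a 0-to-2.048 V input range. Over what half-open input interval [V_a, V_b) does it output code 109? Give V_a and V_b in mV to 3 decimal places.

[436.000 mV, 440.000 mV)

LSB = 2.048/2^9 = 4.000 mV.
V_a = V_low + 109·LSB = 0.436 V; V_b = V_low + 110·LSB = 0.44 V.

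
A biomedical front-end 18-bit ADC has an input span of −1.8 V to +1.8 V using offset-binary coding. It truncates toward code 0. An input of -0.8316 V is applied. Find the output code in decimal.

code 70516

LSB = 3.6 V / 262144 = 13.73 µV.
(V_in − V_low)/LSB = (-0.8316 − (−1.8)) / 1.37329e-05 = 70516.736.
Floor → code 70516.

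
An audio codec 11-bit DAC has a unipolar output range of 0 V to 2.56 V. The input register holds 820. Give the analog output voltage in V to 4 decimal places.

LSB = 2.56 V / 2^11 = 1.250 mV.
V_out = 0 + 820 × 0.00125 V = 1.025 V.

1.0250 V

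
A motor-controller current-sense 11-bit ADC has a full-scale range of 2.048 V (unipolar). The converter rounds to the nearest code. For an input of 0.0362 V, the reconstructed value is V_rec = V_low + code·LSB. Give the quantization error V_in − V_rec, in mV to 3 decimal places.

LSB = 2.048/2^11 = 1.000 mV.
(V_in − V_low)/LSB = (0.0362 − 0)/0.001 = 36.2000 → code 36 (round).
V_rec = 0 + 36·0.001 = 0.036 V.
Error = 0.0362 − 0.036 = 0.0002 V = 0.200 mV.

0.200 mV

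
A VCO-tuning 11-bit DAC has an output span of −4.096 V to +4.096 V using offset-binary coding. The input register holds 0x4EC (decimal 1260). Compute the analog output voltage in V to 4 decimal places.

LSB = 8.192 V / 2^11 = 4.000 mV.
Code 0x4EC = 1260 decimal.
V_out = (−4.096) + 1260 × 0.004 V = 0.944 V.

0.9440 V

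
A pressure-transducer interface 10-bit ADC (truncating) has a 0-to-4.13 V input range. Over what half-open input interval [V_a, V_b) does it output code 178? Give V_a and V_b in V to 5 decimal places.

LSB = 4.13/2^10 = 4.033 mV.
V_a = V_low + 178·LSB = 0.71791 V; V_b = V_low + 179·LSB = 0.721943 V.

[0.71791 V, 0.72194 V)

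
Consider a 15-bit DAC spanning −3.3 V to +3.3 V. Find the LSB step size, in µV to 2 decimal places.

201.42 µV

Full-scale span = 6.6 V.
LSB = 6.6 / 2^15 = 6.6 / 32768 = 0.000201416 V = 201.42 µV.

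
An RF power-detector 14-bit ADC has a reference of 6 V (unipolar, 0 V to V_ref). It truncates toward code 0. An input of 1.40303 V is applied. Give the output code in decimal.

LSB = 6 V / 16384 = 366.21 µV.
Input sits at 3831.207 steps above V_low.
⌊·⌋(3831.207) = 3831.

code 3831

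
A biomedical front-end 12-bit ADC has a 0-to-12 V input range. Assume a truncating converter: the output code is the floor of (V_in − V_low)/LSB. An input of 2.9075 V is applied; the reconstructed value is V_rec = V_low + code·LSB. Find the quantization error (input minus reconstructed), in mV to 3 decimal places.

Step size: 12 V ÷ 2^12 = 2.930 mV.
Scaled input = 992.4267 LSBs, so code = 992.
Reconstructed: 2.90625 V.
Difference: 0.00125 V → 1.250 mV.

1.250 mV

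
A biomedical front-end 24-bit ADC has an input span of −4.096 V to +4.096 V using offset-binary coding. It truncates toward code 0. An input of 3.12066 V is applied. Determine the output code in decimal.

code 14779719

Full-scale span = 8.192 V; LSB = 8.192/2^24 = 0.49 µV.
(3.12066 − (−4.096)) / 4.88281e-07 = 14779719.680 LSBs.
⌊·⌋(14779719.680) = 14779719.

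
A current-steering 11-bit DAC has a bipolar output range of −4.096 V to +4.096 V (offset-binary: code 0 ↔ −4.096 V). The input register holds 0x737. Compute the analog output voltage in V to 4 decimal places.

LSB = 8.192 V / 2^11 = 4.000 mV.
Code 0x737 = 1847 decimal.
V_out = (−4.096) + 1847 × 0.004 V = 3.292 V.

3.2920 V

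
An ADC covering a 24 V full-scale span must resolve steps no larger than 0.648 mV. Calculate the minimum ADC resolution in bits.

Number of steps required ≥ 24 V / 0.648 mV = 37037.04.
Need 2^N ≥ 37037.04; 2^15 = 32768, 2^16 = 65536.
Minimum N = 16.

16 bits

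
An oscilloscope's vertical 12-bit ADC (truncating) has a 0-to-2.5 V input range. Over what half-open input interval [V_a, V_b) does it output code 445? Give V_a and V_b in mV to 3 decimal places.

LSB = 2.5/2^12 = 0.610 mV.
V_a = V_low + 445·LSB = 0.271606 V; V_b = V_low + 446·LSB = 0.272217 V.

[271.606 mV, 272.217 mV)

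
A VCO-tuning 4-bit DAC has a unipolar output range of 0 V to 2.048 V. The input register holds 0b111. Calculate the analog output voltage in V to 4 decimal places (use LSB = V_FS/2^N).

LSB = 2.048 V / 2^4 = 128.000 mV.
Code 0b111 = 7 decimal.
V_out = 0 + 7 × 0.128 V = 0.896 V.

0.8960 V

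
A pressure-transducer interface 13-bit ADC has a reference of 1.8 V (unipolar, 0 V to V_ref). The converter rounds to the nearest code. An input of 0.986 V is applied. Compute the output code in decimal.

LSB = 1.8 V / 8192 = 219.73 µV.
Input sits at 4487.396 steps above V_low.
Round → code 4487.

code 4487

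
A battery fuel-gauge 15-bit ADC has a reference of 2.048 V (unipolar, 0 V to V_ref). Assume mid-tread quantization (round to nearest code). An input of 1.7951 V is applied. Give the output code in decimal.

code 28722

LSB = 2.048 V / 32768 = 62.50 µV.
Input sits at 28721.600 steps above V_low.
So the output code is 28722.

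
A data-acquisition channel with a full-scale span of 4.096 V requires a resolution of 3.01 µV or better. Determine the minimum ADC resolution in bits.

Number of steps required ≥ 4.096 V / 3.01 µV = 1360797.34.
Need 2^N ≥ 1360797.34; 2^20 = 1048576, 2^21 = 2097152.
Minimum N = 21.

21 bits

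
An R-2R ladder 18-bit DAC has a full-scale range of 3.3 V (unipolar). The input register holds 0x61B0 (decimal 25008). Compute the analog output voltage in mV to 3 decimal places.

314.813 mV

LSB = 3.3 V / 2^18 = 12.59 µV.
Code 0x61B0 = 25008 decimal.
V_out = 0 + 25008 × 1.25885e-05 V = 0.314813 V.
= 314.813 mV.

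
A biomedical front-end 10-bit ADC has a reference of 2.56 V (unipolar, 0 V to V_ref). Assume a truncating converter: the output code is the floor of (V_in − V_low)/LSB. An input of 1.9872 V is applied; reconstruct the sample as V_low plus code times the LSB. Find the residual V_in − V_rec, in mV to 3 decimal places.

2.200 mV

One LSB is 2.56 V / 1024 = 2.500 mV.
(V_in − V_low)/LSB = (1.9872 − 0)/0.0025 = 794.8800 → code 794 (floor).
Reconstructed: 1.985 V.
V_in − V_rec = 0.0022 V = 2.200 mV.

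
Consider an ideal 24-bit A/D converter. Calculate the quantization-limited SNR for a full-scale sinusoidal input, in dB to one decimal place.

146.2 dB

SNR ≈ 6.02·N + 1.76 dB = 6.02·24 + 1.76 = 146.24 dB.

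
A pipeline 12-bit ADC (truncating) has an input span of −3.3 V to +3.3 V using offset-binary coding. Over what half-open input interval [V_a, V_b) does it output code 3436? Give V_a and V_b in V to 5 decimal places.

[2.23652 V, 2.23813 V)

LSB = 6.6/2^12 = 1.611 mV.
V_a = V_low + 3436·LSB = 2.23652 V; V_b = V_low + 3437·LSB = 2.23813 V.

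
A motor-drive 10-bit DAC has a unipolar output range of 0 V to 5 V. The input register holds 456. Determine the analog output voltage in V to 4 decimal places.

LSB = 5 V / 2^10 = 4.883 mV.
V_out = 0 + 456 × 0.00488281 V = 2.22656 V.

2.2266 V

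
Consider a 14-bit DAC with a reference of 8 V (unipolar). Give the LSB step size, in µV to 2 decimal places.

Full-scale span = 8 V.
LSB = 8 / 2^14 = 8 / 16384 = 0.000488281 V = 488.28 µV.

488.28 µV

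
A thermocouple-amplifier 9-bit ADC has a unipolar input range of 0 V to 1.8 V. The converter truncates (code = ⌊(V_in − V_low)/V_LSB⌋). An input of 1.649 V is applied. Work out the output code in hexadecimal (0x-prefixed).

With 512 levels over 1.8 V, one step is 3.516 mV.
(V_in − V_low)/LSB = (1.649 − 0) / 0.00351563 = 469.049.
So the output code is 469.
In hexadecimal (0x-prefixed): 0x1D5.

code 0x1D5 (decimal 469)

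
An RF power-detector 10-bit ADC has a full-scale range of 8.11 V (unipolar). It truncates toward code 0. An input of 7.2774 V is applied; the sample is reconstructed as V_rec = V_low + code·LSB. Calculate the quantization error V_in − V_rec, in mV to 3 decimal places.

6.912 mV

Step size: 8.11 V ÷ 2^10 = 7.920 mV.
(V_in − V_low)/LSB = (7.2774 − 0)/0.00791992 = 918.8727 → code 918 (floor).
Reconstructed: 7.2704883 V.
Error = 7.2774 − 7.2704883 = 0.00691172 V = 6.912 mV.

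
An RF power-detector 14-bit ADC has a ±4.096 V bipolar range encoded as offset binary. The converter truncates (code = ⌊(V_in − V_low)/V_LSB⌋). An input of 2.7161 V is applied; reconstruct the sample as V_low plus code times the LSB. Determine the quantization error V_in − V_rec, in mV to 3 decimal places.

One LSB is 8.192 V / 16384 = 0.500 mV.
(2.7161 − (−4.096))/0.0005 = 13624.2000; ⌊·⌋ gives code 13624.
Code 13624 maps back to (−4.096) + 13624×0.0005 V = 2.716 V.
V_in − V_rec = 0.0001 V = 0.100 mV.

0.100 mV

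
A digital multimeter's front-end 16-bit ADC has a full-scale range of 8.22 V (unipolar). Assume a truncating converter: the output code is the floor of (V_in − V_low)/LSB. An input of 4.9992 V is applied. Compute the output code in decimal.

code 39857

LSB = 8.22 V / 65536 = 125.43 µV.
(4.9992 − 0) / 0.000125427 = 39857.369 LSBs.
So the output code is 39857.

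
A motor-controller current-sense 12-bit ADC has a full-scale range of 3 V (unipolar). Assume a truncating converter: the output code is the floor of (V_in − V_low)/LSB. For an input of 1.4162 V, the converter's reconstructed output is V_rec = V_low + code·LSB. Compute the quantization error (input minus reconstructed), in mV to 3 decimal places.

Step size: 3 V ÷ 2^12 = 0.732 mV.
(V_in − V_low)/LSB = (1.4162 − 0)/0.000732422 = 1933.5851 → code 1933 (floor).
Code 1933 maps back to 0 + 1933×0.000732422 V = 1.4157715 V.
Difference: 0.000428516 V → 0.429 mV.

0.429 mV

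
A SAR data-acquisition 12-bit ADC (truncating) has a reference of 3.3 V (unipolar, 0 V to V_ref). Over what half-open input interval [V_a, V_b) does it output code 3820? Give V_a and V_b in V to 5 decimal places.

[3.07764 V, 3.07844 V)

LSB = 3.3/2^12 = 0.806 mV.
V_a = V_low + 3820·LSB = 3.07764 V; V_b = V_low + 3821·LSB = 3.07844 V.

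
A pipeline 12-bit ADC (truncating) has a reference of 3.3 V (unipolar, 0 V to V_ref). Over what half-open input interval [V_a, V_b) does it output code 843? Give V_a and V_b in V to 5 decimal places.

[0.67917 V, 0.67998 V)

LSB = 3.3/2^12 = 0.806 mV.
V_a = V_low + 843·LSB = 0.679175 V; V_b = V_low + 844·LSB = 0.67998 V.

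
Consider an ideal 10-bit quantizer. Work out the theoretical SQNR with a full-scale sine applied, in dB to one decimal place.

SNR ≈ 6.02·N + 1.76 dB = 6.02·10 + 1.76 = 61.96 dB.

62.0 dB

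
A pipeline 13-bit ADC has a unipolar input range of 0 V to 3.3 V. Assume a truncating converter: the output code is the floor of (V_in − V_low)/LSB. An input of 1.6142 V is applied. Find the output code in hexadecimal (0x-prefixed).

code 0xFA7 (decimal 4007)

Full-scale span = 3.3 V; LSB = 3.3/2^13 = 402.83 µV.
(1.6142 − 0) / 0.000402832 = 4007.129 LSBs.
So the output code is 4007.
In hexadecimal (0x-prefixed): 0xFA7.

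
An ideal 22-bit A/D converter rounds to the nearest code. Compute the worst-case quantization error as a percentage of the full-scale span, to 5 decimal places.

Rounding → worst-case error = ½ LSB = V_FS/2^23, so 100/8388608 = 1.19209e-05 % of full scale.

0.00001 %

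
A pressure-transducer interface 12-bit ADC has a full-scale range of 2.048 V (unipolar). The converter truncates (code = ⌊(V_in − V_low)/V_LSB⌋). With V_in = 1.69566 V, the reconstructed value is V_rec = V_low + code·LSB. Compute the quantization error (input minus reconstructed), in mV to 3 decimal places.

0.160 mV

Step size: 2.048 V ÷ 2^12 = 0.500 mV.
(V_in − V_low)/LSB = (1.69566 − 0)/0.0005 = 3391.3200 → code 3391 (floor).
Code 3391 maps back to 0 + 3391×0.0005 V = 1.6955 V.
V_in − V_rec = 0.00016 V = 0.160 mV.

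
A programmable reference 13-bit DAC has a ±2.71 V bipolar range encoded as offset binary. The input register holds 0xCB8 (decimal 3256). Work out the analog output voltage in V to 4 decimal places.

LSB = 5.42 V / 2^13 = 0.662 mV.
Code 0xCB8 = 3256 decimal.
V_out = (−2.71) + 3256 × 0.000661621 V = -0.555762 V.

-0.5558 V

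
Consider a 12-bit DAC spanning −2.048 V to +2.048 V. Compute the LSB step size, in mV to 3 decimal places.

1.000 mV

Full-scale span = 4.096 V.
LSB = 4.096 / 2^12 = 4.096 / 4096 = 0.001 V = 1.000 mV.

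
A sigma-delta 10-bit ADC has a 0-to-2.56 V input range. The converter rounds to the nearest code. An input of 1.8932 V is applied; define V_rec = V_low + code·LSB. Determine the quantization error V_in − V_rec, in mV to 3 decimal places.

0.700 mV

Step size: 2.56 V ÷ 2^10 = 2.500 mV.
(V_in − V_low)/LSB = (1.8932 − 0)/0.0025 = 757.2800 → code 757 (round).
Reconstructed: 1.8925 V.
V_in − V_rec = 0.0007 V = 0.700 mV.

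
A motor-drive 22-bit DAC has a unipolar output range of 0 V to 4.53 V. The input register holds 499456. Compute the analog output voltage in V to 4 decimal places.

0.5394 V

LSB = 4.53 V / 2^22 = 1.08 µV.
V_out = 0 + 499456 × 1.08004e-06 V = 0.539431 V.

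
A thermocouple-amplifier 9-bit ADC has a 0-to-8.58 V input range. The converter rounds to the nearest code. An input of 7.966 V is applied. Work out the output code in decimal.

code 475

With 512 levels over 8.58 V, one step is 16.758 mV.
(7.966 − 0) / 0.0167578 = 475.360 LSBs.
Round → code 475.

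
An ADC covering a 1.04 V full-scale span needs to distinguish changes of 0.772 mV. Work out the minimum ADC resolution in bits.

Number of steps required ≥ 1.04 V / 0.772 mV = 1347.15.
Need 2^N ≥ 1347.15; 2^10 = 1024, 2^11 = 2048.
Minimum N = 11.

11 bits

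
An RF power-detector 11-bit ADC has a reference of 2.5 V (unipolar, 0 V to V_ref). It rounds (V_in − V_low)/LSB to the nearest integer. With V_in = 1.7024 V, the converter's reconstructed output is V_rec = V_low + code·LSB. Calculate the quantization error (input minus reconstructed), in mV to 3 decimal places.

Step size: 2.5 V ÷ 2^11 = 1.221 mV.
(V_in − V_low)/LSB = (1.7024 − 0)/0.0012207 = 1394.6061 → code 1395 (round).
Code 1395 maps back to 0 + 1395×0.0012207 V = 1.7028809 V.
Difference: -0.000480859 V → -0.481 mV.

-0.481 mV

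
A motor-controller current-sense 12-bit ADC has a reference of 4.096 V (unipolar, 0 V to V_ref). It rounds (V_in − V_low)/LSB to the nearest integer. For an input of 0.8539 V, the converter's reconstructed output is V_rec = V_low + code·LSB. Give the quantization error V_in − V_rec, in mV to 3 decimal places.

-0.100 mV

Step size: 4.096 V ÷ 2^12 = 1.000 mV.
(V_in − V_low)/LSB = (0.8539 − 0)/0.001 = 853.9000 → code 854 (round).
Code 854 maps back to 0 + 854×0.001 V = 0.854 V.
Difference: -0.0001 V → -0.100 mV.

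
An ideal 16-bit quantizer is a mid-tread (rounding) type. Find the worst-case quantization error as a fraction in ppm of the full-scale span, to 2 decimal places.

7.63 ppm

Rounding → worst-case error = ½ LSB = V_FS/2^17, so 1e+06/131072 = 7.62939 ppm of full scale.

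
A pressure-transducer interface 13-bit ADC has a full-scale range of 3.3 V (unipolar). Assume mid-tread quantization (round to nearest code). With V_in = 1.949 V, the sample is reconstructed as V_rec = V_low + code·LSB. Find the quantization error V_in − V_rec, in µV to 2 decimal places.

Step size: 3.3 V ÷ 2^13 = 402.83 µV.
(1.949 − 0)/0.000402832 = 4838.2448; round gives code 4838.
V_rec = 0 + 4838·0.000402832 = 1.9489014 V.
Error = 1.949 − 1.9489014 = 9.86328e-05 V = 98.63 µV.

98.63 µV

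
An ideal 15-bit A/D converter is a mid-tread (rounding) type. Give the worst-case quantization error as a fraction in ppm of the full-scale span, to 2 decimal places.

Rounding → worst-case error = ½ LSB = V_FS/2^16, so 1e+06/65536 = 15.2588 ppm of full scale.

15.26 ppm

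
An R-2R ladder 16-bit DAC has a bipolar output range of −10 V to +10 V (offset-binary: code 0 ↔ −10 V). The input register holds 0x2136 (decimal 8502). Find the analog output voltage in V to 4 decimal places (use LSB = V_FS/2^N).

-7.4054 V

LSB = 20 V / 2^16 = 305.18 µV.
Code 0x2136 = 8502 decimal.
V_out = (−10) + 8502 × 0.000305176 V = -7.4054 V.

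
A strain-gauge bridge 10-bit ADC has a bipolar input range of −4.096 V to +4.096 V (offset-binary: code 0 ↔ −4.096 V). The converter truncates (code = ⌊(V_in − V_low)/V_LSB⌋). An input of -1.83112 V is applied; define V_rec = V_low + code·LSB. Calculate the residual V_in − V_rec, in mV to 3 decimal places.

LSB = 8.192/2^10 = 8.000 mV.
(-1.83112 − (−4.096))/0.008 = 283.1100; ⌊·⌋ gives code 283.
Reconstructed: -1.832 V.
V_in − V_rec = 0.00088 V = 0.880 mV.

0.880 mV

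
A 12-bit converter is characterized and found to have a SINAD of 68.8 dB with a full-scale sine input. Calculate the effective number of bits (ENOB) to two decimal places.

11.14 bits

ENOB = (SINAD − 1.76) / 6.02 = (68.8 − 1.76)/6.02 = 11.136.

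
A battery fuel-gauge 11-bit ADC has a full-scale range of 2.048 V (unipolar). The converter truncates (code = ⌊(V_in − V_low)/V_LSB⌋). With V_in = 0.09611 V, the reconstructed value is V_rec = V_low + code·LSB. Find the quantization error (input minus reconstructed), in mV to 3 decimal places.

0.110 mV

LSB = 2.048/2^11 = 1.000 mV.
(V_in − V_low)/LSB = (0.09611 − 0)/0.001 = 96.1100 → code 96 (floor).
Code 96 maps back to 0 + 96×0.001 V = 0.096 V.
Error = 0.09611 − 0.096 = 0.00011 V = 0.110 mV.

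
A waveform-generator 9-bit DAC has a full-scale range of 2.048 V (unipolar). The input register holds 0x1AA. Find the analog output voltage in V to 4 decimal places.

1.7040 V

LSB = 2.048 V / 2^9 = 4.000 mV.
Code 0x1AA = 426 decimal.
V_out = 0 + 426 × 0.004 V = 1.704 V.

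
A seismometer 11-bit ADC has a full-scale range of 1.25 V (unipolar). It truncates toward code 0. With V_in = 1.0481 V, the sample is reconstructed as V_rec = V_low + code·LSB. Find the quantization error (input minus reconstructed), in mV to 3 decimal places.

0.126 mV

One LSB is 1.25 V / 2048 = 0.610 mV.
(V_in − V_low)/LSB = (1.0481 − 0)/0.000610352 = 1717.2070 → code 1717 (floor).
Reconstructed: 1.0479736 V.
Difference: 0.000126367 V → 0.126 mV.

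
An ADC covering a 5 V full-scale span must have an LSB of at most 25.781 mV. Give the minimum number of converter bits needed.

8 bits

Number of steps required ≥ 5 V / 25.781 mV = 193.94.
Need 2^N ≥ 193.94; 2^7 = 128, 2^8 = 256.
Minimum N = 8.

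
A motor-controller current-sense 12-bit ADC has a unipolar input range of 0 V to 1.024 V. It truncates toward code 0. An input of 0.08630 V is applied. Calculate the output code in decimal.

Full-scale span = 1.024 V; LSB = 1.024/2^12 = 250.00 µV.
Input sits at 345.200 steps above V_low.
⌊·⌋(345.200) = 345.

code 345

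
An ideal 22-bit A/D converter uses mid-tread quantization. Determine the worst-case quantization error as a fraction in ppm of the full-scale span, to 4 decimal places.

0.1192 ppm

Rounding → worst-case error = ½ LSB = V_FS/2^23, so 1e+06/8388608 = 0.119209 ppm of full scale.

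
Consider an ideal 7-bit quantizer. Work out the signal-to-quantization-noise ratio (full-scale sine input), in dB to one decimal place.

SNR ≈ 6.02·N + 1.76 dB = 6.02·7 + 1.76 = 43.90 dB.

43.9 dB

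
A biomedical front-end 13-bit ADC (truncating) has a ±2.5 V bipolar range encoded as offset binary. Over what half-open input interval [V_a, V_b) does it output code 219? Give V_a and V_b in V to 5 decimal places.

[-2.36633 V, -2.36572 V)

LSB = 5/2^13 = 0.610 mV.
V_a = V_low + 219·LSB = -2.36633 V; V_b = V_low + 220·LSB = -2.36572 V.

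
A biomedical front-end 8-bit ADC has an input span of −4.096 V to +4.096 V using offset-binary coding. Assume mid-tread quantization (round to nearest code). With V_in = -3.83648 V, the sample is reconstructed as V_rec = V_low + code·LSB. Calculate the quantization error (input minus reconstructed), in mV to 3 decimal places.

One LSB is 8.192 V / 256 = 32.000 mV.
(V_in − V_low)/LSB = (-3.83648 − (−4.096))/0.032 = 8.1100 → code 8 (round).
Code 8 maps back to (−4.096) + 8×0.032 V = -3.84 V.
Difference: 0.00352 V → 3.520 mV.

3.520 mV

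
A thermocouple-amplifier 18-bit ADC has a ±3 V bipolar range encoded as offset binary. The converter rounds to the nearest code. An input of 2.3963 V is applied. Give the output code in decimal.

code 235768

Full-scale span = 6 V; LSB = 6/2^18 = 22.89 µV.
(2.3963 − (−3)) / 2.28882e-05 = 235767.945 LSBs.
So the output code is 235768.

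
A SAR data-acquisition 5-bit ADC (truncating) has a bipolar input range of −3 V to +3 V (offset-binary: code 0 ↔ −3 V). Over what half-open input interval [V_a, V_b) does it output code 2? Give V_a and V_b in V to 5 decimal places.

[-2.62500 V, -2.43750 V)

LSB = 6/2^5 = 187.500 mV.
V_a = V_low + 2·LSB = -2.625 V; V_b = V_low + 3·LSB = -2.4375 V.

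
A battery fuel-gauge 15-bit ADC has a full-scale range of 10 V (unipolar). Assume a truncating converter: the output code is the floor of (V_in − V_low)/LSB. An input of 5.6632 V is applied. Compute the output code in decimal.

LSB = 10 V / 32768 = 305.18 µV.
(V_in − V_low)/LSB = (5.6632 − 0) / 0.000305176 = 18557.174.
Floor → code 18557.

code 18557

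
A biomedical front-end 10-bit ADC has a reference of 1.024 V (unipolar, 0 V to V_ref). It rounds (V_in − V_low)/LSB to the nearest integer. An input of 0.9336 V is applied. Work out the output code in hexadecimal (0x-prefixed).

With 1024 levels over 1.024 V, one step is 1.000 mV.
(0.9336 − 0) / 0.001 = 933.600 LSBs.
So the output code is 934.
In hexadecimal (0x-prefixed): 0x3A6.

code 0x3A6 (decimal 934)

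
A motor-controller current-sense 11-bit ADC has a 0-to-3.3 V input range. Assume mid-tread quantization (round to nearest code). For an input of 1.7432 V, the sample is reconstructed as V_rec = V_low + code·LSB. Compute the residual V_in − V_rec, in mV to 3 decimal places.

LSB = 3.3/2^11 = 1.611 mV.
Scaled input = 1081.8405 LSBs, so code = 1082.
V_rec = 0 + 1082·0.00161133 = 1.743457 V.
Difference: -0.000257031 V → -0.257 mV.

-0.257 mV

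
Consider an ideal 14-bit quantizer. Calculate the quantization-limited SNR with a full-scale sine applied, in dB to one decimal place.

86.0 dB

SNR ≈ 6.02·N + 1.76 dB = 6.02·14 + 1.76 = 86.04 dB.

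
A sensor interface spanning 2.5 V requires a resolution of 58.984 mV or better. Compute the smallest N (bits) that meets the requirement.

Number of steps required ≥ 2.5 V / 58.984 mV = 42.38.
Need 2^N ≥ 42.38; 2^5 = 32, 2^6 = 64.
Minimum N = 6.

6 bits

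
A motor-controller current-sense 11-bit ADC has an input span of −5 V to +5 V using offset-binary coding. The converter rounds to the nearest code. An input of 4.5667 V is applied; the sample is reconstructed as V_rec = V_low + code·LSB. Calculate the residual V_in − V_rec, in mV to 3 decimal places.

1.270 mV

LSB = 10/2^11 = 4.883 mV.
(4.5667 − (−5))/0.00488281 = 1959.2602; round gives code 1959.
Code 1959 maps back to (−5) + 1959×0.00488281 V = 4.5654297 V.
Error = 4.5667 − 4.5654297 = 0.00127031 V = 1.270 mV.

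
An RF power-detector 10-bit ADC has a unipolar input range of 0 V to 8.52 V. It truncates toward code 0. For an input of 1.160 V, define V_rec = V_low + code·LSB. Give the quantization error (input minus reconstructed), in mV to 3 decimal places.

3.477 mV

Step size: 8.52 V ÷ 2^10 = 8.320 mV.
(1.160 − 0)/0.00832031 = 139.4178; ⌊·⌋ gives code 139.
V_rec = 0 + 139·0.00832031 = 1.1565234 V.
V_in − V_rec = 0.00347656 V = 3.477 mV.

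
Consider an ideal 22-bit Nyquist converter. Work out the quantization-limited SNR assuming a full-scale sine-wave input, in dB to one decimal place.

134.2 dB

SNR ≈ 6.02·N + 1.76 dB = 6.02·22 + 1.76 = 134.20 dB.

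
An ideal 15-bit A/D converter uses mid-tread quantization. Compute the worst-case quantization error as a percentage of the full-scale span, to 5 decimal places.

Rounding → worst-case error = ½ LSB = V_FS/2^16, so 100/65536 = 0.00152588 % of full scale.

0.00153 %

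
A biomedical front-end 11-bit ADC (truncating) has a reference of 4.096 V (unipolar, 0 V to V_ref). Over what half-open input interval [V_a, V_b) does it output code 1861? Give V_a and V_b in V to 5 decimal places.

[3.72200 V, 3.72400 V)

LSB = 4.096/2^11 = 2.000 mV.
V_a = V_low + 1861·LSB = 3.722 V; V_b = V_low + 1862·LSB = 3.724 V.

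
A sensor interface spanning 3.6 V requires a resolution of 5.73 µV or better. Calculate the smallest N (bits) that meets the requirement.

20 bits

Number of steps required ≥ 3.6 V / 5.73 µV = 628272.25.
Need 2^N ≥ 628272.25; 2^19 = 524288, 2^20 = 1048576.
Minimum N = 20.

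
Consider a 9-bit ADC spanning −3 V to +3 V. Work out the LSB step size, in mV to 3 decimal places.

Full-scale span = 6 V.
LSB = 6 / 2^9 = 6 / 512 = 0.0117188 V = 11.719 mV.

11.719 mV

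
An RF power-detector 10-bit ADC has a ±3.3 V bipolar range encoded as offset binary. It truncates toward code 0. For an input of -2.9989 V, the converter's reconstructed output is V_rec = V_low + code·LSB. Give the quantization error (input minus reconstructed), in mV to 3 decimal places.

4.616 mV

LSB = 6.6/2^10 = 6.445 mV.
Scaled input = 46.7161 LSBs, so code = 46.
V_rec = (−3.3) + 46·0.00644531 = -3.0035156 V.
Error = -2.9989 − (−3.0035156) = 0.00461562 V = 4.616 mV.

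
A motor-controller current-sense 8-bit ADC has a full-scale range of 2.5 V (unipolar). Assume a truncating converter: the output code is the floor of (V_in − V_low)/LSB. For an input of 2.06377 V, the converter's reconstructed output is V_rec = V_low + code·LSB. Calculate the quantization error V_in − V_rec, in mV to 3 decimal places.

3.223 mV

One LSB is 2.5 V / 256 = 9.766 mV.
Scaled input = 211.3300 LSBs, so code = 211.
V_rec = 0 + 211·0.00976562 = 2.0605469 V.
V_in − V_rec = 0.00322312 V = 3.223 mV.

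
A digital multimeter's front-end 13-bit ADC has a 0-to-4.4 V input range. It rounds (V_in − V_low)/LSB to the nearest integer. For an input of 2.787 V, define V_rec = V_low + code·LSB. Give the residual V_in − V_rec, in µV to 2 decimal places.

Step size: 4.4 V ÷ 2^13 = 0.537 mV.
(2.787 − 0)/0.000537109 = 5188.8873; round gives code 5189.
Code 5189 maps back to 0 + 5189×0.000537109 V = 2.7870605 V.
V_in − V_rec = -6.05469e-05 V = -60.55 µV.

-60.55 µV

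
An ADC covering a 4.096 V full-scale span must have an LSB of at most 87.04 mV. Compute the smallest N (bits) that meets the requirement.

Number of steps required ≥ 4.096 V / 87.04 mV = 47.06.
Need 2^N ≥ 47.06; 2^5 = 32, 2^6 = 64.
Minimum N = 6.

6 bits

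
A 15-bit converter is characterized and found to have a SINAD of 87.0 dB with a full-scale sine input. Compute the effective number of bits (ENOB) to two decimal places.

14.16 bits

ENOB = (SINAD − 1.76) / 6.02 = (87.0 − 1.76)/6.02 = 14.159.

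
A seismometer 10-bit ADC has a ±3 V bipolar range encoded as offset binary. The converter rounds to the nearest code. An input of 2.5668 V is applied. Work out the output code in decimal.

code 950

Full-scale span = 6 V; LSB = 6/2^10 = 5.859 mV.
(2.5668 − (−3)) / 0.00585938 = 950.067 LSBs.
round(950.067) = 950.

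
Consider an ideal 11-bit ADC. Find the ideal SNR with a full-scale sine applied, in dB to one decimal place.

68.0 dB

SNR ≈ 6.02·N + 1.76 dB = 6.02·11 + 1.76 = 67.98 dB.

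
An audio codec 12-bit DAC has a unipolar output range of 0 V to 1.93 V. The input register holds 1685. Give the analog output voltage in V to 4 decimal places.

0.7940 V

LSB = 1.93 V / 2^12 = 471.19 µV.
V_out = 0 + 1685 × 0.000471191 V = 0.793958 V.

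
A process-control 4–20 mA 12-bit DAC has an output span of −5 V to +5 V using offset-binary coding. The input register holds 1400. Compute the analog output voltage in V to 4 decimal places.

-1.5820 V

LSB = 10 V / 2^12 = 2.441 mV.
V_out = (−5) + 1400 × 0.00244141 V = -1.58203 V.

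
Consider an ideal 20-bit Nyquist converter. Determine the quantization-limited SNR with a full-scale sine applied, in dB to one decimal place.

122.2 dB

SNR ≈ 6.02·N + 1.76 dB = 6.02·20 + 1.76 = 122.16 dB.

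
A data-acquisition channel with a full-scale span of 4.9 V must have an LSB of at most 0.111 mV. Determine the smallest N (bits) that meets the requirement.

Number of steps required ≥ 4.9 V / 0.111 mV = 44144.14.
Need 2^N ≥ 44144.14; 2^15 = 32768, 2^16 = 65536.
Minimum N = 16.

16 bits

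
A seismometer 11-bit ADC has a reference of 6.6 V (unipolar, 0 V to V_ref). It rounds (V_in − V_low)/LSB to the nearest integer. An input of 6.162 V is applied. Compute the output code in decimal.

code 1912

LSB = 6.6 V / 2048 = 3.223 mV.
(V_in − V_low)/LSB = (6.162 − 0) / 0.00322266 = 1912.087.
round(1912.087) = 1912.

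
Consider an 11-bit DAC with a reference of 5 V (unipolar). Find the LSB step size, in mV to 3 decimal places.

Full-scale span = 5 V.
LSB = 5 / 2^11 = 5 / 2048 = 0.00244141 V = 2.441 mV.

2.441 mV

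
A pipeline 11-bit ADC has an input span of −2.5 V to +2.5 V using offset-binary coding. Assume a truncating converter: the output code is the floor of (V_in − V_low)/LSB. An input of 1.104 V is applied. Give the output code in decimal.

LSB = 5 V / 2048 = 2.441 mV.
(V_in − V_low)/LSB = (1.104 − (−2.5)) / 0.00244141 = 1476.198.
So the output code is 1476.

code 1476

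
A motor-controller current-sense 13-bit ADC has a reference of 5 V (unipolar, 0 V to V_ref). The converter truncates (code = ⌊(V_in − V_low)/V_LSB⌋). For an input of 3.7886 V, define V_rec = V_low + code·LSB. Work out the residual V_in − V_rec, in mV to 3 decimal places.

0.148 mV

One LSB is 5 V / 8192 = 0.610 mV.
(V_in − V_low)/LSB = (3.7886 − 0)/0.000610352 = 6207.2422 → code 6207 (floor).
Code 6207 maps back to 0 + 6207×0.000610352 V = 3.7884521 V.
V_in − V_rec = 0.000147852 V = 0.148 mV.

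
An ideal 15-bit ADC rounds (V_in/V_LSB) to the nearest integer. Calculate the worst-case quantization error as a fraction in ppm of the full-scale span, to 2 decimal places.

Rounding → worst-case error = ½ LSB = V_FS/2^16, so 1e+06/65536 = 15.2588 ppm of full scale.

15.26 ppm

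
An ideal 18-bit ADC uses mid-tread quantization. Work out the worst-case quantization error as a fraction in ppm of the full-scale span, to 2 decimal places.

Rounding → worst-case error = ½ LSB = V_FS/2^19, so 1e+06/524288 = 1.90735 ppm of full scale.

1.91 ppm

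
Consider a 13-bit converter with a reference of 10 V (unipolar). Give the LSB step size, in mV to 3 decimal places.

Full-scale span = 10 V.
LSB = 10 / 2^13 = 10 / 8192 = 0.0012207 V = 1.221 mV.

1.221 mV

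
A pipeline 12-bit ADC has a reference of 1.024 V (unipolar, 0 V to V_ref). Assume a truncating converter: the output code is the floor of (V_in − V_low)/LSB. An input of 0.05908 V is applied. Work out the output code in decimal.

LSB = 1.024 V / 4096 = 250.00 µV.
Input sits at 236.320 steps above V_low.
⌊·⌋(236.320) = 236.

code 236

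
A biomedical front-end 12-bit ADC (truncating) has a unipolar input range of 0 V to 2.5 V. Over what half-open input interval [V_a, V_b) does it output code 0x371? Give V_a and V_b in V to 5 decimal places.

LSB = 2.5/2^12 = 0.610 mV.
Code 0x371 = 881 decimal.
V_a = V_low + 881·LSB = 0.53772 V; V_b = V_low + 882·LSB = 0.53833 V.

[0.53772 V, 0.53833 V)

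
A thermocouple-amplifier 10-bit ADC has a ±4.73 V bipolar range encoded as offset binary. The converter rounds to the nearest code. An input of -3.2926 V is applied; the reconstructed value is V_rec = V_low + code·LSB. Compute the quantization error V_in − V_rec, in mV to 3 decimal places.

Step size: 9.46 V ÷ 2^10 = 9.238 mV.
(V_in − V_low)/LSB = (-3.2926 − (−4.73))/0.00923828 = 155.5917 → code 156 (round).
Reconstructed: -3.2888281 V.
Error = -3.2926 − (−3.2888281) = -0.00377188 V = -3.772 mV.

-3.772 mV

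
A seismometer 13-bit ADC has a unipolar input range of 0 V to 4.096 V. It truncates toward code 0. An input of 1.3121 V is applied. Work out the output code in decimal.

LSB = 4.096 V / 8192 = 0.500 mV.
(V_in − V_low)/LSB = (1.3121 − 0) / 0.0005 = 2624.200.
Floor → code 2624.

code 2624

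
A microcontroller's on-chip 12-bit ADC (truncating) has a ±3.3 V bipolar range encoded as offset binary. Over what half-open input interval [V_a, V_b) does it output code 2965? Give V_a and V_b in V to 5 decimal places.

[1.47759 V, 1.47920 V)

LSB = 6.6/2^12 = 1.611 mV.
V_a = V_low + 2965·LSB = 1.47759 V; V_b = V_low + 2966·LSB = 1.4792 V.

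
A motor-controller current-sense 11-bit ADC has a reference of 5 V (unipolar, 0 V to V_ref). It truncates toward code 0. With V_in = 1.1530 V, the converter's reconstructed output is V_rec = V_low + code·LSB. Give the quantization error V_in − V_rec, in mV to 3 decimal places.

Step size: 5 V ÷ 2^11 = 2.441 mV.
(V_in − V_low)/LSB = (1.1530 − 0)/0.00244141 = 472.2688 → code 472 (floor).
V_rec = 0 + 472·0.00244141 = 1.1523438 V.
Error = 1.1530 − 1.1523438 = 0.00065625 V = 0.656 mV.

0.656 mV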